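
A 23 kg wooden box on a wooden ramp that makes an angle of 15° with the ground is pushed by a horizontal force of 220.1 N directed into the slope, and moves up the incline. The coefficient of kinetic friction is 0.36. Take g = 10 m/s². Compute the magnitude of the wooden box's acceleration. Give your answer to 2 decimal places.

2.29 m/s²

The horizontal push has components F cos 15° = 220.1 × 0.9659 = 212.595 N up the incline and F sin 15° = 220.1 × 0.2588 = 56.962 N pressing into the surface.
The normal force is therefore N = mg cos 15° + F sin 15° = 222.157 + 56.962 = 279.119 N, and kinetic friction down the slope is μN = 0.36 × 279.119 = 100.483 N.
Along the incline: F cos 15° − mg sin 15° − μN = ma, so 212.595 − 59.524 − 100.483 = 23 a, giving a = 2.2864 m/s².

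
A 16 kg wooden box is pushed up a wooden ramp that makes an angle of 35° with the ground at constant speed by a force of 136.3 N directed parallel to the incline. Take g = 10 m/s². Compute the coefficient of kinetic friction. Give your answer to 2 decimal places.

0.34

At constant speed ΣF = 0 along the incline. The applied 136.3 N acts up the slope; the weight component mg sin 35° = 91.772 N and kinetic friction μN both act down the slope.
So 136.3 = 91.772 + μ × 131.064, giving μ = (136.3 − 91.772) / 131.064 = 0.3397.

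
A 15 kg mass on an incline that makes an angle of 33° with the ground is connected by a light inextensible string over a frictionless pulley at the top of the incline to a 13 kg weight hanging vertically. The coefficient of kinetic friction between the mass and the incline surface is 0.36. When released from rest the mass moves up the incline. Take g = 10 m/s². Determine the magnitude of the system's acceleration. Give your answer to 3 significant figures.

For the mass on the incline: the weight component along the slope is m₁g sin 33° = 15 × 10 × 0.5446 = 81.690 N and the normal force is N = m₁g cos 33° = 125.801 N.
Kinetic friction opposes the mass's motion up the incline: f = μN = 0.36 × 125.801 = 45.288 N acting down the slope.
Newton's second law for the mass (up-slope positive): T − 81.690 − 45.288 = 15 a. For the hanging weight (downward positive): 13 × 10 − T = 13 a.
Adding the two equations eliminates T: 3.022 = 28 a, so a = 0.1079 m/s².

0.108 m/s²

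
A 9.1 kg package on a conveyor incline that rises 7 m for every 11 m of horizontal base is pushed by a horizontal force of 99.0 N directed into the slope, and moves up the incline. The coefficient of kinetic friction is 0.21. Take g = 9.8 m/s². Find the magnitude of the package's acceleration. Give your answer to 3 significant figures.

The horizontal push has components F cos 32.47° = 99.0 × 0.8437 = 83.526 N up the incline and F sin 32.47° = 99.0 × 0.5369 = 53.153 N pressing into the surface.
The normal force is therefore N = mg cos 32.47° + F sin 32.47° = 75.241 + 53.153 = 128.394 N, and kinetic friction down the slope is μN = 0.21 × 128.394 = 26.963 N.
Along the incline: F cos 32.47° − mg sin 32.47° − μN = ma, so 83.526 − 47.881 − 26.963 = 9.1 a, giving a = 0.9541 m/s².

0.954 m/s²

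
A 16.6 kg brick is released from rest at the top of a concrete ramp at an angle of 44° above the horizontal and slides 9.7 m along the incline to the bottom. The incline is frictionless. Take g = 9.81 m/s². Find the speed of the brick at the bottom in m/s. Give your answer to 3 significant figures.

11.5 m/s

The weight component along the incline is mg sin 44° = 113.122 N and the normal force is N = mg cos 44° = 117.142 N.
With no friction, a = g sin 44° = 6.8146 m/s².
Starting from rest over a distance of 9.7 m, v² = 2aL = 2 × 6.8146 × 9.7 = 132.2032, so v = 11.4980 m/s.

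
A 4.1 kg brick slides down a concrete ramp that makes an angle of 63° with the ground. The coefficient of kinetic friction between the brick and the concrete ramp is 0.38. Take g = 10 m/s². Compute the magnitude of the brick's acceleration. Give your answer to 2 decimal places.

Resolving the weight along the incline: the component pulling the brick down the slope is mg sin 63° = 4.1 × 10 × 0.8910 = 36.531 N, and the normal force is N = mg cos 63° = 4.1 × 10 × 0.4540 = 18.614 N.
Kinetic friction acts up the slope with magnitude f = μN = 0.38 × 18.614 = 7.073 N.
Net force along the incline is 36.531 − 7.073 = 29.458 N, so a = 29.458 / 4.1 = 7.1849 m/s².

7.18 m/s²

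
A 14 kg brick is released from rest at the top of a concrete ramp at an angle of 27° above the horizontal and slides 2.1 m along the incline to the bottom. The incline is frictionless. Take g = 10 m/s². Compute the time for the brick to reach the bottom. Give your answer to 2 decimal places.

The weight component along the incline is mg sin 27° = 63.559 N and the normal force is N = mg cos 27° = 124.741 N.
With no friction, a = g sin 27° = 4.5399 m/s².
Starting from rest, L = ½at², so t = √(2L/a) = √(2 × 2.1 / 4.5399) = 0.9618 s.

0.96 s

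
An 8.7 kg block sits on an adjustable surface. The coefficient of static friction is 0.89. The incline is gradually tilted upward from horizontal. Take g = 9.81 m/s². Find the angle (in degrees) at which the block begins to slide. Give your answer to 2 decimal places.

At the threshold of sliding, static friction is at its maximum μ_s N and exactly balances the weight component along the incline: mg sin θ = μ_s mg cos θ.
Hence tan θ = μ_s = 0.89, so θ = arctan(0.89) = 41.6691°.

41.67°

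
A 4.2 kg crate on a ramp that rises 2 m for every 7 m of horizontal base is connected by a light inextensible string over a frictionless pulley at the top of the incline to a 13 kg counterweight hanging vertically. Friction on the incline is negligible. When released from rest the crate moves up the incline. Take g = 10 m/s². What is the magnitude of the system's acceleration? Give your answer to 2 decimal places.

For the crate on the incline: the weight component along the slope is m₁g sin 15.95° = 4.2 × 10 × 0.2747 = 11.537 N and the normal force is N = m₁g cos 15.95° = 40.384 N.
Newton's second law for the crate (up-slope positive): T − 11.537 = 4.2 a. For the hanging counterweight (downward positive): 13 × 10 − T = 13 a.
Adding the two equations eliminates T: 118.463 = 17.2 a, so a = 6.8874 m/s².

6.89 m/s²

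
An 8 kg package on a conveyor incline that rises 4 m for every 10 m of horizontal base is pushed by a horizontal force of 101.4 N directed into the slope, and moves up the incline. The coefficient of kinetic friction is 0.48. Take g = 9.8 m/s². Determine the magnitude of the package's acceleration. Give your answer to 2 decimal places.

The horizontal push has components F cos 21.80° = 101.4 × 0.9285 = 94.150 N up the incline and F sin 21.80° = 101.4 × 0.3714 = 37.660 N pressing into the surface.
The normal force is therefore N = mg cos 21.80° + F sin 21.80° = 72.794 + 37.660 = 110.454 N, and kinetic friction down the slope is μN = 0.48 × 110.454 = 53.018 N.
Along the incline: F cos 21.80° − mg sin 21.80° − μN = ma, so 94.150 − 29.118 − 53.018 = 8 a, giving a = 1.5018 m/s².

1.50 m/s²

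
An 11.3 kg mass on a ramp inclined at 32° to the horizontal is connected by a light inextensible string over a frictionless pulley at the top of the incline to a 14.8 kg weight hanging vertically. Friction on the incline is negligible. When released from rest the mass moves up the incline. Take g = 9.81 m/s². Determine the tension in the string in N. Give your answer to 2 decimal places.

96.17 N

For the mass on the incline: the weight component along the slope is m₁g sin 32° = 11.3 × 9.81 × 0.5299 = 58.741 N and the normal force is N = m₁g cos 32° = 94.009 N.
Newton's second law for the mass (up-slope positive): T − 58.741 = 11.3 a. For the hanging weight (downward positive): 14.8 × 9.81 − T = 14.8 a.
Adding the two equations eliminates T: 86.447 = 26.1 a, so a = 3.3121 m/s².
Then from the hanging weight's equation, T = 14.8 × (9.81 − 3.3121) = 96.169 N.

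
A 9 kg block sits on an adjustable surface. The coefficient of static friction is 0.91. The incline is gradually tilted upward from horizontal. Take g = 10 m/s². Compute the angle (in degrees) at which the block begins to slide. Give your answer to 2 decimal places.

42.30°

At the threshold of sliding, static friction is at its maximum μ_s N and exactly balances the weight component along the incline: mg sin θ = μ_s mg cos θ.
Hence tan θ = μ_s = 0.91, so θ = arctan(0.91) = 42.3022°.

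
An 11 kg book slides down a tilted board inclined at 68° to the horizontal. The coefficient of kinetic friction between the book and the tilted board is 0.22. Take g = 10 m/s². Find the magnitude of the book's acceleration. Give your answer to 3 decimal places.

8.448 m/s²

Resolving the weight along the incline: the component pulling the book down the slope is mg sin 68° = 11 × 10 × 0.9272 = 101.992 N, and the normal force is N = mg cos 68° = 11 × 10 × 0.3746 = 41.206 N.
Kinetic friction acts up the slope with magnitude f = μN = 0.22 × 41.206 = 9.065 N.
Net force along the incline is 101.992 − 9.065 = 92.927 N, so a = 92.927 / 11 = 8.4479 m/s².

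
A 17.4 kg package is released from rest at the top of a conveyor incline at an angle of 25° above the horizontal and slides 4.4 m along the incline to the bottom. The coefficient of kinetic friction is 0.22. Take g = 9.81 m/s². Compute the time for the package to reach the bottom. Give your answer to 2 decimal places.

The weight component along the incline is mg sin 25° = 72.138 N and the normal force is N = mg cos 25° = 154.701 N.
Friction up the slope is f = μN = 0.22 × 154.701 = 34.034 N, so the net downslope force is 72.138 − 34.034 = 38.104 N and a = 38.104 / 17.4 = 2.1899 m/s².
Starting from rest, L = ½at², so t = √(2L/a) = √(2 × 4.4 / 2.1899) = 2.0046 s.

2.00 s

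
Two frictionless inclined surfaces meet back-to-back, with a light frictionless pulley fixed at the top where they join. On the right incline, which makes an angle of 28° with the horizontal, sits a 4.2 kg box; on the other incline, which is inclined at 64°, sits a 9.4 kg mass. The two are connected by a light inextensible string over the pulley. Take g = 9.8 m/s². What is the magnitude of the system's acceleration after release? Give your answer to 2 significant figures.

4.7 m/s²

Resolve each weight along its own incline: the 4.2 kg mass has component 4.2 × 9.8 × sin 28° = 19.323 N down its slope, and the 9.4 kg mass has 9.4 × 9.8 × sin 64° = 82.797 N down its slope.
The 9.4 kg side's 82.797 N exceeds the other side's 19.323 N, so that mass slides down and the 4.2 kg mass slides up. Taking that direction as positive, Newton's second law for the whole system gives 82.797 − 19.323 = (4.2 + 9.4) a, so a = 63.474 / 13.6 = 4.6672 m/s².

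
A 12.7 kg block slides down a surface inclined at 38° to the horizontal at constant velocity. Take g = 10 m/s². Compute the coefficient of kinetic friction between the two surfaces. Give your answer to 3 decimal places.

0.781

At constant velocity the net force along the incline is zero: mg sin 38° = μ mg cos 38°.
So μ = tan 38° = 0.6157 / 0.7880 = 0.7813.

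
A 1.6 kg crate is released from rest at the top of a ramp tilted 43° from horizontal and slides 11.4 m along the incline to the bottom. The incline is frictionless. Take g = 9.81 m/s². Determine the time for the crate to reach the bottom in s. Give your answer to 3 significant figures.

The weight component along the incline is mg sin 43° = 10.705 N and the normal force is N = mg cos 43° = 11.479 N.
With no friction, a = g sin 43° = 6.6904 m/s².
Starting from rest, L = ½at², so t = √(2L/a) = √(2 × 11.4 / 6.6904) = 1.8460 s.

1.85 s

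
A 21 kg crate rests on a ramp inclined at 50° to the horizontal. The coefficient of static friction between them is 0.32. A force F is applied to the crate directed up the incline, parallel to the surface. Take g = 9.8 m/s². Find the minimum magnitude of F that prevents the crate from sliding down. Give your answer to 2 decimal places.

115.32 N

The normal force is N = mg cos 50° = 132.286 N. With F at its minimum the crate is on the verge of sliding down, so static friction is at its maximum μ_s N = 0.32 × 132.286 = 42.332 N and acts up the slope.
Equilibrium along the incline: F + μ_s N = mg sin 50°, so F = 157.652 − 42.332 = 115.320 N.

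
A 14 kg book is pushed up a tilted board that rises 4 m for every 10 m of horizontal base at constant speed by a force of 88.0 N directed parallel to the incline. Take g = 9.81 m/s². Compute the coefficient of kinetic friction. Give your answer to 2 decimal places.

At constant speed ΣF = 0 along the incline. The applied 88.0 N acts up the slope; the weight component mg sin 21.80° = 51.007 N and kinetic friction μN both act down the slope.
So 88.0 = 51.007 + μ × 127.517, giving μ = (88.0 − 51.007) / 127.517 = 0.2901.

0.29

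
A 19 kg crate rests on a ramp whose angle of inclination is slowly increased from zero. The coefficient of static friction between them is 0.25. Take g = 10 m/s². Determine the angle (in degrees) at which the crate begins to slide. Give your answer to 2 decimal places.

At the threshold of sliding, static friction is at its maximum μ_s N and exactly balances the weight component along the incline: mg sin θ = μ_s mg cos θ.
Hence tan θ = μ_s = 0.25, so θ = arctan(0.25) = 14.0362°.

14.04°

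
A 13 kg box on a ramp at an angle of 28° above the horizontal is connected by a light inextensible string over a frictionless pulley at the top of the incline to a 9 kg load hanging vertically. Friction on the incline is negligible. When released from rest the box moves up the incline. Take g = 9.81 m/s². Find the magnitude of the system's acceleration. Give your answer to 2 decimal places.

For the box on the incline: the weight component along the slope is m₁g sin 28° = 13 × 9.81 × 0.4695 = 59.875 N and the normal force is N = m₁g cos 28° = 112.602 N.
Newton's second law for the box (up-slope positive): T − 59.875 = 13 a. For the hanging load (downward positive): 9 × 9.81 − T = 9 a.
Adding the two equations eliminates T: 28.415 = 22 a, so a = 1.2916 m/s².

1.29 m/s²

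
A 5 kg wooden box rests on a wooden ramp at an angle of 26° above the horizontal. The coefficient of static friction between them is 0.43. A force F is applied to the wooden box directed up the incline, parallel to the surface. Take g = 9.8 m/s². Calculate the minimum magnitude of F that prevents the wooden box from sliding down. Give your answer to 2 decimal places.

The normal force is N = mg cos 26° = 44.041 N. With F at its minimum the wooden box is on the verge of sliding down, so static friction is at its maximum μ_s N = 0.43 × 44.041 = 18.938 N and acts up the slope.
Equilibrium along the incline: F + μ_s N = mg sin 26°, so F = 21.480 − 18.938 = 2.542 N.

2.54 N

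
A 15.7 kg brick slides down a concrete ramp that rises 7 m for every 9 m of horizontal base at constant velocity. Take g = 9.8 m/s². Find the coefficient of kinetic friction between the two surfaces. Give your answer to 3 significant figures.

At constant velocity the net force along the incline is zero: mg sin 37.87° = μ mg cos 37.87°.
So μ = tan 37.87° = 0.6139 / 0.7894 = 0.7777.

0.778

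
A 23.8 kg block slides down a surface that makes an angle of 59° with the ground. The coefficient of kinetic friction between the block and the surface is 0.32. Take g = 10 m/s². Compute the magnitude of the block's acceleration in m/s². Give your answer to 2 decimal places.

6.92 m/s²

Resolving the weight along the incline: the component pulling the block down the slope is mg sin 59° = 23.8 × 10 × 0.8572 = 204.014 N, and the normal force is N = mg cos 59° = 23.8 × 10 × 0.5150 = 122.570 N.
Kinetic friction acts up the slope with magnitude f = μN = 0.32 × 122.570 = 39.222 N.
Net force along the incline is 204.014 − 39.222 = 164.792 N, so a = 164.792 / 23.8 = 6.9240 m/s².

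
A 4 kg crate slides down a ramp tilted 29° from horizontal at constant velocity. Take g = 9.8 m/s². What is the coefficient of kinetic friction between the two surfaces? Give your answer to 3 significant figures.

0.554

At constant velocity the net force along the incline is zero: mg sin 29° = μ mg cos 29°.
So μ = tan 29° = 0.4848 / 0.8746 = 0.5543.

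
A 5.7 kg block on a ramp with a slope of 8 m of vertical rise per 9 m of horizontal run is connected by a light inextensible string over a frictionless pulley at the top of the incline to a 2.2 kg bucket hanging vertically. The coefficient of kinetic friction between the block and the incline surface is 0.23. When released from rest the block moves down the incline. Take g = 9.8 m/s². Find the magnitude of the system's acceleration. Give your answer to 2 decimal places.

0.75 m/s²

For the block on the incline: the weight component along the slope is m₁g sin 41.63° = 5.7 × 9.8 × 0.6644 = 37.113 N and the normal force is N = m₁g cos 41.63° = 41.750 N.
Kinetic friction opposes the block's motion down the incline: f = μN = 0.23 × 41.750 = 9.603 N acting up the slope.
Newton's second law for the block (down-slope positive): 37.113 − 9.603 − T = 5.7 a. For the hanging bucket (upward positive): T − 2.2 × 9.8 = 2.2 a.
Adding the two equations eliminates T: 5.950 = 7.9 a, so a = 0.7532 m/s².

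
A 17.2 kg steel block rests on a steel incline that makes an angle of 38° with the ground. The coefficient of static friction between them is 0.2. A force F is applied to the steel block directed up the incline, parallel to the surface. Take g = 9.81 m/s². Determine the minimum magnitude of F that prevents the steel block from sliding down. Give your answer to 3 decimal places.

77.289 N

The normal force is N = mg cos 38° = 132.963 N. With F at its minimum the steel block is on the verge of sliding down, so static friction is at its maximum μ_s N = 0.2 × 132.963 = 26.593 N and acts up the slope.
Equilibrium along the incline: F + μ_s N = mg sin 38°, so F = 103.882 − 26.593 = 77.289 N.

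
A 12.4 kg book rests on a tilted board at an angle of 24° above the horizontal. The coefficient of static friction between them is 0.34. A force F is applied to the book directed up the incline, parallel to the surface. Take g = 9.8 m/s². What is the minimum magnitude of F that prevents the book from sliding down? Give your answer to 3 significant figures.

The normal force is N = mg cos 24° = 111.014 N. With F at its minimum the book is on the verge of sliding down, so static friction is at its maximum μ_s N = 0.34 × 111.014 = 37.745 N and acts up the slope.
Equilibrium along the incline: F + μ_s N = mg sin 24°, so F = 49.427 − 37.745 = 11.682 N.

11.7 N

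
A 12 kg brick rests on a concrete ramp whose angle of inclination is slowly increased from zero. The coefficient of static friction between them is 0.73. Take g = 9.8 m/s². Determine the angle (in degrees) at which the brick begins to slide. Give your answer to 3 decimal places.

At the threshold of sliding, static friction is at its maximum μ_s N and exactly balances the weight component along the incline: mg sin θ = μ_s mg cos θ.
Hence tan θ = μ_s = 0.73, so θ = arctan(0.73) = 36.1294°.

36.129°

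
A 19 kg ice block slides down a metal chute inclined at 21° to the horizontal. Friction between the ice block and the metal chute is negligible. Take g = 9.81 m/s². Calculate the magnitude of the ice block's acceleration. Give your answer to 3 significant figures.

3.52 m/s²

Resolving the weight along the incline: the component pulling the ice block down the slope is mg sin 21° = 19 × 9.81 × 0.3584 = 66.802 N, and the normal force is N = mg cos 21° = 19 × 9.81 × 0.9336 = 174.014 N.
With no friction the net force along the incline is 66.802 N, so a = g sin 21° = 66.802 / 19 = 3.5159 m/s².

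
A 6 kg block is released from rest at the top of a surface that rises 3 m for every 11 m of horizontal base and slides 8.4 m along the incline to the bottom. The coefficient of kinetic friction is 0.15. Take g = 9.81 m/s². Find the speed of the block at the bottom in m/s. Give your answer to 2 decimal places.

4.42 m/s

The weight component along the incline is mg sin 15.26° = 15.487 N and the normal force is N = mg cos 15.26° = 56.786 N.
Friction up the slope is f = μN = 0.15 × 56.786 = 8.518 N, so the net downslope force is 15.487 − 8.518 = 6.969 N and a = 6.969 / 6 = 1.1615 m/s².
Starting from rest over a distance of 8.4 m, v² = 2aL = 2 × 1.1615 × 8.4 = 19.5132, so v = 4.4174 m/s.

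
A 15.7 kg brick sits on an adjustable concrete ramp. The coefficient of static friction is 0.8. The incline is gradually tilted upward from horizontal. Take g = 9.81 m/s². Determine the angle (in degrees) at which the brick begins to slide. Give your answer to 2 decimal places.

At the threshold of sliding, static friction is at its maximum μ_s N and exactly balances the weight component along the incline: mg sin θ = μ_s mg cos θ.
Hence tan θ = μ_s = 0.8, so θ = arctan(0.8) = 38.6598°.

38.66°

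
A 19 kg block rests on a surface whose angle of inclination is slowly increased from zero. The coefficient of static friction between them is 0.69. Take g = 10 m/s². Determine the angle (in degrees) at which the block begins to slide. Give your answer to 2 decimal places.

34.61°

At the threshold of sliding, static friction is at its maximum μ_s N and exactly balances the weight component along the incline: mg sin θ = μ_s mg cos θ.
Hence tan θ = μ_s = 0.69, so θ = arctan(0.69) = 34.6057°.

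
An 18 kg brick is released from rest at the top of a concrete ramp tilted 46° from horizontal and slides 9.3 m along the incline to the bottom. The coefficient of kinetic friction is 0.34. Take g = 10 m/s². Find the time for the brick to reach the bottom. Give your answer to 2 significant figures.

2.0 s

The weight component along the incline is mg sin 46° = 129.481 N and the normal force is N = mg cos 46° = 125.039 N.
Friction up the slope is f = μN = 0.34 × 125.039 = 42.513 N, so the net downslope force is 129.481 − 42.513 = 86.968 N and a = 86.968 / 18 = 4.8316 m/s².
Starting from rest, L = ½at², so t = √(2L/a) = √(2 × 9.3 / 4.8316) = 1.9621 s.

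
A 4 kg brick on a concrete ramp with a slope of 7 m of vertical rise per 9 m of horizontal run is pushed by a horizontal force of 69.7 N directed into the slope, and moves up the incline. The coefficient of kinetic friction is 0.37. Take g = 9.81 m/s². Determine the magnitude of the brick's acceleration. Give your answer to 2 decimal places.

0.91 m/s²

The horizontal push has components F cos 37.87° = 69.7 × 0.7894 = 55.021 N up the incline and F sin 37.87° = 69.7 × 0.6139 = 42.789 N pressing into the surface.
The normal force is therefore N = mg cos 37.87° + F sin 37.87° = 30.976 + 42.789 = 73.765 N, and kinetic friction down the slope is μN = 0.37 × 73.765 = 27.293 N.
Along the incline: F cos 37.87° − mg sin 37.87° − μN = ma, so 55.021 − 24.089 − 27.293 = 4 a, giving a = 0.9098 m/s².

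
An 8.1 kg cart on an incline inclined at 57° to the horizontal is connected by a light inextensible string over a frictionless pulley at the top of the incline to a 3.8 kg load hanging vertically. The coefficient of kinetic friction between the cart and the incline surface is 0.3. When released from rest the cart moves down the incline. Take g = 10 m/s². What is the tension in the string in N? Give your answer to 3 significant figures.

For the cart on the incline: the weight component along the slope is m₁g sin 57° = 8.1 × 10 × 0.8387 = 67.935 N and the normal force is N = m₁g cos 57° = 44.116 N.
Kinetic friction opposes the cart's motion down the incline: f = μN = 0.3 × 44.116 = 13.235 N acting up the slope.
Newton's second law for the cart (down-slope positive): 67.935 − 13.235 − T = 8.1 a. For the hanging load (upward positive): T − 3.8 × 10 = 3.8 a.
Adding the two equations eliminates T: 16.700 = 11.9 a, so a = 1.4034 m/s².
Then from the hanging load's equation, T = 3.8 × (10 + 1.4034) = 43.333 N.

43.3 N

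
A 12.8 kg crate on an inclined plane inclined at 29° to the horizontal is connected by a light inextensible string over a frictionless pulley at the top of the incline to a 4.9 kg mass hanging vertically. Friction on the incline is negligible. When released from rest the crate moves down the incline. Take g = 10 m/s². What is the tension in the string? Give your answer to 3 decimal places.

For the crate on the incline: the weight component along the slope is m₁g sin 29° = 12.8 × 10 × 0.4848 = 62.054 N and the normal force is N = m₁g cos 29° = 111.951 N.
Newton's second law for the crate (down-slope positive): 62.054 − T = 12.8 a. For the hanging mass (upward positive): T − 4.9 × 10 = 4.9 a.
Adding the two equations eliminates T: 13.054 = 17.7 a, so a = 0.7375 m/s².
Then from the hanging mass's equation, T = 4.9 × (10 + 0.7375) = 52.614 N.

52.614 N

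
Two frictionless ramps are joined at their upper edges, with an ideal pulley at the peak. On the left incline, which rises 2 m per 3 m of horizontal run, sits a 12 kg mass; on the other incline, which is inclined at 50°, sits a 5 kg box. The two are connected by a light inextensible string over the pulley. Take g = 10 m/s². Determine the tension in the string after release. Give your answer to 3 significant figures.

Resolve each weight along its own incline: the 12 kg mass has component 12 × 10 × sin 33.69° = 66.564 N down its slope, and the 5 kg mass has 5 × 10 × sin 50° = 38.302 N down its slope.
The 12 kg side's 66.564 N exceeds the other side's 38.302 N, so that mass slides down and the 5 kg mass slides up. Taking that direction as positive, Newton's second law for the whole system gives 66.564 − 38.302 = (12 + 5) a, so a = 28.262 / 17 = 1.6625 m/s².
For the 5 kg mass (up-slope positive): T − 38.302 = 5 × 1.6625, so T = 46.614 N.

46.6 N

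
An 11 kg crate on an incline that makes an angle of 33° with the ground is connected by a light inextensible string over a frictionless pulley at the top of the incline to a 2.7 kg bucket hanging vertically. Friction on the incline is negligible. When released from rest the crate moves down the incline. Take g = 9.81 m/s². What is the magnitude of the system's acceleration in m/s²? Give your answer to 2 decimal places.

For the crate on the incline: the weight component along the slope is m₁g sin 33° = 11 × 9.81 × 0.5446 = 58.768 N and the normal force is N = m₁g cos 33° = 90.501 N.
Newton's second law for the crate (down-slope positive): 58.768 − T = 11 a. For the hanging bucket (upward positive): T − 2.7 × 9.81 = 2.7 a.
Adding the two equations eliminates T: 32.281 = 13.7 a, so a = 2.3563 m/s².

2.36 m/s²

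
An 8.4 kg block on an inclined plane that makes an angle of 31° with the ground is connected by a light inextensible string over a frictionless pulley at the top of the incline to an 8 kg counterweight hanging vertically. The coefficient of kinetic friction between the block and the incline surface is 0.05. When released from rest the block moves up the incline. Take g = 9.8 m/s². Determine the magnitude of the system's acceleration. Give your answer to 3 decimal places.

1.980 m/s²

For the block on the incline: the weight component along the slope is m₁g sin 31° = 8.4 × 9.8 × 0.5150 = 42.395 N and the normal force is N = m₁g cos 31° = 70.562 N.
Kinetic friction opposes the block's motion up the incline: f = μN = 0.05 × 70.562 = 3.528 N acting down the slope.
Newton's second law for the block (up-slope positive): T − 42.395 − 3.528 = 8.4 a. For the hanging counterweight (downward positive): 8 × 9.8 − T = 8 a.
Adding the two equations eliminates T: 32.477 = 16.4 a, so a = 1.9803 m/s².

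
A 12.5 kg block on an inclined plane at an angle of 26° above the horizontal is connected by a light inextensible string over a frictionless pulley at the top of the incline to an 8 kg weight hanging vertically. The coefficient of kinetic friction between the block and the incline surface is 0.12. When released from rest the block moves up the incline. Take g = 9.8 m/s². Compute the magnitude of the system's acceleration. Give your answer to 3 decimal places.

For the block on the incline: the weight component along the slope is m₁g sin 26° = 12.5 × 9.8 × 0.4384 = 53.704 N and the normal force is N = m₁g cos 26° = 110.102 N.
Kinetic friction opposes the block's motion up the incline: f = μN = 0.12 × 110.102 = 13.212 N acting down the slope.
Newton's second law for the block (up-slope positive): T − 53.704 − 13.212 = 12.5 a. For the hanging weight (downward positive): 8 × 9.8 − T = 8 a.
Adding the two equations eliminates T: 11.484 = 20.5 a, so a = 0.5602 m/s².

0.560 m/s²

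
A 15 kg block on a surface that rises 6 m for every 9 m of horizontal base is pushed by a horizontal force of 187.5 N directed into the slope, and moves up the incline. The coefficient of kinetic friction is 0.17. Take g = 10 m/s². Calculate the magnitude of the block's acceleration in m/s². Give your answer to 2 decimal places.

2.26 m/s²

The horizontal push has components F cos 33.69° = 187.5 × 0.8321 = 156.019 N up the incline and F sin 33.69° = 187.5 × 0.5547 = 104.006 N pressing into the surface.
The normal force is therefore N = mg cos 33.69° + F sin 33.69° = 124.815 + 104.006 = 228.821 N, and kinetic friction down the slope is μN = 0.17 × 228.821 = 38.900 N.
Along the incline: F cos 33.69° − mg sin 33.69° − μN = ma, so 156.019 − 83.205 − 38.900 = 15 a, giving a = 2.2609 m/s².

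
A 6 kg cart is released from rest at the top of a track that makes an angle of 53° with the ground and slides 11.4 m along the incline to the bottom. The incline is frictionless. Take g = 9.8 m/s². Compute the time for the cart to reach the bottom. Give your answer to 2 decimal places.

1.71 s

The weight component along the incline is mg sin 53° = 46.960 N and the normal force is N = mg cos 53° = 35.387 N.
With no friction, a = g sin 53° = 7.8266 m/s².
Starting from rest, L = ½at², so t = √(2L/a) = √(2 × 11.4 / 7.8266) = 1.7068 s.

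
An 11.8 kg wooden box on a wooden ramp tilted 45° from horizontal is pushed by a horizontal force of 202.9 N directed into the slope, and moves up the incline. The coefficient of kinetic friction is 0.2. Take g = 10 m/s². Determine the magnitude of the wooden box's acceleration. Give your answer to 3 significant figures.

The horizontal push has components F cos 45° = 202.9 × 0.7071 = 143.471 N up the incline and F sin 45° = 202.9 × 0.7071 = 143.471 N pressing into the surface.
The normal force is therefore N = mg cos 45° + F sin 45° = 83.438 + 143.471 = 226.909 N, and kinetic friction down the slope is μN = 0.2 × 226.909 = 45.382 N.
Along the incline: F cos 45° − mg sin 45° − μN = ma, so 143.471 − 83.438 − 45.382 = 11.8 a, giving a = 1.2416 m/s².

1.24 m/s²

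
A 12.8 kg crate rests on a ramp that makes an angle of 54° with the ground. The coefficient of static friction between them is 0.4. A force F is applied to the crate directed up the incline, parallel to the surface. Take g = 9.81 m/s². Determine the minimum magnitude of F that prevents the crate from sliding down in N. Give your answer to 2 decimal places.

72.06 N

The normal force is N = mg cos 54° = 73.807 N. With F at its minimum the crate is on the verge of sliding down, so static friction is at its maximum μ_s N = 0.4 × 73.807 = 29.523 N and acts up the slope.
Equilibrium along the incline: F + μ_s N = mg sin 54°, so F = 101.587 − 29.523 = 72.064 N.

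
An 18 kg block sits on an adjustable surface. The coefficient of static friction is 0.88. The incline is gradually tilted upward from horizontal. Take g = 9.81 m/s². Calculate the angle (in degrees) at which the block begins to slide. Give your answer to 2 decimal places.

41.35°

At the threshold of sliding, static friction is at its maximum μ_s N and exactly balances the weight component along the incline: mg sin θ = μ_s mg cos θ.
Hence tan θ = μ_s = 0.88, so θ = arctan(0.88) = 41.3478°.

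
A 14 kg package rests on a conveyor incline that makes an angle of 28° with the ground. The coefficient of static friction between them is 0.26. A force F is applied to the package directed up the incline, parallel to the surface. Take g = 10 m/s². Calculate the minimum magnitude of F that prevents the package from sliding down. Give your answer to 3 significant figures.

The normal force is N = mg cos 28° = 123.613 N. With F at its minimum the package is on the verge of sliding down, so static friction is at its maximum μ_s N = 0.26 × 123.613 = 32.139 N and acts up the slope.
Equilibrium along the incline: F + μ_s N = mg sin 28°, so F = 65.726 − 32.139 = 33.587 N.

33.6 N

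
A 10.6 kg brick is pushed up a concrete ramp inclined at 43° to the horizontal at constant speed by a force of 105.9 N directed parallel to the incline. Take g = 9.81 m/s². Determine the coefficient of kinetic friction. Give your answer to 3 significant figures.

0.460

At constant speed ΣF = 0 along the incline. The applied 105.9 N acts up the slope; the weight component mg sin 43° = 70.918 N and kinetic friction μN both act down the slope.
So 105.9 = 70.918 + μ × 76.051, giving μ = (105.9 − 70.918) / 76.051 = 0.4600.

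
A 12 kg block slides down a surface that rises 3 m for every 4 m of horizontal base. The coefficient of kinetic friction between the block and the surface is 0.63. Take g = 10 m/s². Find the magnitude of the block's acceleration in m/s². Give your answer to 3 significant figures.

Resolving the weight along the incline: the component pulling the block down the slope is mg sin 36.87° = 12 × 10 × 0.6000 = 72.000 N, and the normal force is N = mg cos 36.87° = 12 × 10 × 0.8000 = 96.000 N.
Kinetic friction acts up the slope with magnitude f = μN = 0.63 × 96.000 = 60.480 N.
Net force along the incline is 72.000 − 60.480 = 11.520 N, so a = 11.520 / 12 = 0.9600 m/s².

0.960 m/s²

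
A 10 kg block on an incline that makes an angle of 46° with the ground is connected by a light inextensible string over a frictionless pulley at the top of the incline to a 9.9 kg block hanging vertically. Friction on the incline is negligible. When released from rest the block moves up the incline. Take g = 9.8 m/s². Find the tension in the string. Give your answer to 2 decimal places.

83.82 N

For the block on the incline: the weight component along the slope is m₁g sin 46° = 10 × 9.8 × 0.7193 = 70.491 N and the normal force is N = m₁g cos 46° = 68.077 N.
Newton's second law for the block (up-slope positive): T − 70.491 = 10 a. For the hanging block (downward positive): 9.9 × 9.8 − T = 9.9 a.
Adding the two equations eliminates T: 26.529 = 19.9 a, so a = 1.3331 m/s².
Then from the hanging block's equation, T = 9.9 × (9.8 − 1.3331) = 83.822 N.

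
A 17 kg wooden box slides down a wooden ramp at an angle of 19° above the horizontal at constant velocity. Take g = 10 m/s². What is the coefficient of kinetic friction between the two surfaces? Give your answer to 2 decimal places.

0.34

At constant velocity the net force along the incline is zero: mg sin 19° = μ mg cos 19°.
So μ = tan 19° = 0.3256 / 0.9455 = 0.3444.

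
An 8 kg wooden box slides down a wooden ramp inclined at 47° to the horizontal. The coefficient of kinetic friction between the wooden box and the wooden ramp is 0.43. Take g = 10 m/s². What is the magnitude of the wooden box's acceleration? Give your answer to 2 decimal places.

4.38 m/s²

Resolving the weight along the incline: the component pulling the wooden box down the slope is mg sin 47° = 8 × 10 × 0.7314 = 58.512 N, and the normal force is N = mg cos 47° = 8 × 10 × 0.6820 = 54.560 N.
Kinetic friction acts up the slope with magnitude f = μN = 0.43 × 54.560 = 23.461 N.
Net force along the incline is 58.512 − 23.461 = 35.051 N, so a = 35.051 / 8 = 4.3814 m/s².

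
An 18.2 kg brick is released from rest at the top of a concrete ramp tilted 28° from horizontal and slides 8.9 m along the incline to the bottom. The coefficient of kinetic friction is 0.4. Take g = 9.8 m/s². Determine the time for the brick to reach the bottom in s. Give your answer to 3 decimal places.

3.952 s

The weight component along the incline is mg sin 28° = 83.735 N and the normal force is N = mg cos 28° = 157.483 N.
Friction up the slope is f = μN = 0.4 × 157.483 = 62.993 N, so the net downslope force is 83.735 − 62.993 = 20.742 N and a = 20.742 / 18.2 = 1.1397 m/s².
Starting from rest, L = ½at², so t = √(2L/a) = √(2 × 8.9 / 1.1397) = 3.9520 s.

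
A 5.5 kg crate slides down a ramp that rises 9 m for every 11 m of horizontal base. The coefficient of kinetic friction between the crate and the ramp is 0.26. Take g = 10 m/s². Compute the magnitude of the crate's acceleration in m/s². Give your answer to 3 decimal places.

4.320 m/s²

Resolving the weight along the incline: the component pulling the crate down the slope is mg sin 39.29° = 5.5 × 10 × 0.6332 = 34.826 N, and the normal force is N = mg cos 39.29° = 5.5 × 10 × 0.7740 = 42.570 N.
Kinetic friction acts up the slope with magnitude f = μN = 0.26 × 42.570 = 11.068 N.
Net force along the incline is 34.826 − 11.068 = 23.758 N, so a = 23.758 / 5.5 = 4.3196 m/s².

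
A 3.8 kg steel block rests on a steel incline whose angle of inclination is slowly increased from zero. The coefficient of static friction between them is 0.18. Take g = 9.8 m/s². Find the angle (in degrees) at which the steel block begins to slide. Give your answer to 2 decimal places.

At the threshold of sliding, static friction is at its maximum μ_s N and exactly balances the weight component along the incline: mg sin θ = μ_s mg cos θ.
Hence tan θ = μ_s = 0.18, so θ = arctan(0.18) = 10.2040°.

10.20°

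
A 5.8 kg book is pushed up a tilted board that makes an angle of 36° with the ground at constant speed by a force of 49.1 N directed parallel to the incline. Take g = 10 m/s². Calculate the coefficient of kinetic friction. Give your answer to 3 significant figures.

0.320

At constant speed ΣF = 0 along the incline. The applied 49.1 N acts up the slope; the weight component mg sin 36° = 34.092 N and kinetic friction μN both act down the slope.
So 49.1 = 34.092 + μ × 46.923, giving μ = (49.1 − 34.092) / 46.923 = 0.3198.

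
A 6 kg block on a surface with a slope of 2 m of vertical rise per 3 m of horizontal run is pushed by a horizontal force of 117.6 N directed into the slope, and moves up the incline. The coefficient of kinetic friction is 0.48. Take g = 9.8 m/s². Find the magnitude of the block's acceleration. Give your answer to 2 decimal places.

The horizontal push has components F cos 33.69° = 117.6 × 0.8321 = 97.855 N up the incline and F sin 33.69° = 117.6 × 0.5547 = 65.233 N pressing into the surface.
The normal force is therefore N = mg cos 33.69° + F sin 33.69° = 48.927 + 65.233 = 114.160 N, and kinetic friction down the slope is μN = 0.48 × 114.160 = 54.797 N.
Along the incline: F cos 33.69° − mg sin 33.69° − μN = ma, so 97.855 − 32.616 − 54.797 = 6 a, giving a = 1.7403 m/s².

1.74 m/s²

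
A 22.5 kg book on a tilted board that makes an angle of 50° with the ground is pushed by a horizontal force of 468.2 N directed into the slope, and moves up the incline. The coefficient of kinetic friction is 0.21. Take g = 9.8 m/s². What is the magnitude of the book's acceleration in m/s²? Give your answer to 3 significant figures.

The horizontal push has components F cos 50° = 468.2 × 0.6428 = 300.959 N up the incline and F sin 50° = 468.2 × 0.7660 = 358.641 N pressing into the surface.
The normal force is therefore N = mg cos 50° + F sin 50° = 141.737 + 358.641 = 500.378 N, and kinetic friction down the slope is μN = 0.21 × 500.378 = 105.079 N.
Along the incline: F cos 50° − mg sin 50° − μN = ma, so 300.959 − 168.903 − 105.079 = 22.5 a, giving a = 1.1990 m/s².

1.20 m/s²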